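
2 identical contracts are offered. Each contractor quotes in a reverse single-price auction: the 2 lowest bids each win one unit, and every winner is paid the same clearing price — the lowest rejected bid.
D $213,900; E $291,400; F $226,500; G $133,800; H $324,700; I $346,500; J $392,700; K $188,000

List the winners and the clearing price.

G, K; each is paid $213,900

Ordering the bids: 133,800 (G), 188,000 (K), 213,900 (D), 226,500 (F), …
The 2 lowest are G, K.
Clearing price = lowest rejected bid = $213,900.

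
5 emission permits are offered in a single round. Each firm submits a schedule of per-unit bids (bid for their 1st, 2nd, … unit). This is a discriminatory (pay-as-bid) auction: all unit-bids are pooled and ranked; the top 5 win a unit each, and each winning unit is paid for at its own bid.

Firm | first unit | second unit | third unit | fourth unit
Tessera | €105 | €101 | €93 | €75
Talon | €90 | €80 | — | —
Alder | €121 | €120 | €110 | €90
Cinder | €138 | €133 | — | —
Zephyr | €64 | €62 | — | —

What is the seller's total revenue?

Merging the schedules and taking the best 5: 138 (Cinder-1), 133 (Cinder-2), 121 (Alder-1), 120 (Alder-2), 110 (Alder-3)
Next rejected bid: €105 (not a price — pay-as-bid).
Each winning unit pays its own bid.
Revenue = 138 + 133 + 121 + 120 + 110 = €622.

Total revenue: €622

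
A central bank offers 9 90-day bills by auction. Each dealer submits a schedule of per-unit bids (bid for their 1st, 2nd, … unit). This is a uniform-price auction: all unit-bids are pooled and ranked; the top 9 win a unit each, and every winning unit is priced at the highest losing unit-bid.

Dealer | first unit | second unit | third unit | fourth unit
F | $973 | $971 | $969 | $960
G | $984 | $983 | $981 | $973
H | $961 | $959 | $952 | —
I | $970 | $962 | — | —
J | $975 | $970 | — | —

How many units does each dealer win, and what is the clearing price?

F 2, G 4, I 1, J 2; clearing price $969

Merging the schedules and taking the best 9: 984 (G-1), 983 (G-2), 981 (G-3), 975 (J-1), 973 (F-1), 973 (G-4), 971 (F-2), 970 (I-1), 970 (J-2)
Highest rejected unit-bid = $969.
Allocation: F 2, G 4, I 1, J 2.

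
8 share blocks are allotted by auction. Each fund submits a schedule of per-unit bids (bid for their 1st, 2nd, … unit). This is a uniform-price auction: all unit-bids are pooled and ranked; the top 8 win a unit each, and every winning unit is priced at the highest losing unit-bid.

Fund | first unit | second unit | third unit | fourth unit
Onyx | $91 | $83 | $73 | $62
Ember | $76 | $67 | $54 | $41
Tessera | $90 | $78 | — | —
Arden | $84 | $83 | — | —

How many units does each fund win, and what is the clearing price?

Pooled unit-bids ranked (top 8): 91 (Onyx-1), 90 (Tessera-1), 84 (Arden-1), 83 (Onyx-2), 83 (Arden-2), 78 (Tessera-2), 76 (Ember-1), 73 (Onyx-3)
Highest rejected unit-bid = $67.
Allocation: Arden 2, Ember 1, Onyx 3, Tessera 2.

Arden 2, Ember 1, Onyx 3, Tessera 2; clearing price $67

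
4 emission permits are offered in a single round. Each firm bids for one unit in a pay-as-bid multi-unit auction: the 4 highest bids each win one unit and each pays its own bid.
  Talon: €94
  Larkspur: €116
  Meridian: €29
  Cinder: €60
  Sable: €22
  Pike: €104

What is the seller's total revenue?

Bids ranked high→low: 116 (Larkspur), 104 (Pike), 94 (Talon), 60 (Cinder), 29 (Meridian), 22 (Sable)
Winners (4 units): Larkspur, Pike, Talon, Cinder.
Total revenue = 116 + 104 + 94 + 60 = €374.

Total revenue: €374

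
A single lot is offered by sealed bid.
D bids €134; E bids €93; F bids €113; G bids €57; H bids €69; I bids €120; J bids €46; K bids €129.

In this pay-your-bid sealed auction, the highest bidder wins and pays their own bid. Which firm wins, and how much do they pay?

Rule: the highest bidder wins and pays their own bid.
Bids ranked: 134 (D) > 129 (K) > 120 (I) > 113 (F) > 93 (E) > 69 (H) > …
First-price: D pays what they bid, €134.

D pays €134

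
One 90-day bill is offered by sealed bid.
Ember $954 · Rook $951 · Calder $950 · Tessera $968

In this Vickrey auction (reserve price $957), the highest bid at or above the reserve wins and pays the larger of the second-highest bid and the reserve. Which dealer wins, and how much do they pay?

Tessera pays $957

Bids ranked: 968 (Tessera) > 954 (Ember) > 951 (Rook) > 950 (Calder)
Tessera has the top bid at or above the reserve ($968).
max(second-highest $954, reserve $957) = $957.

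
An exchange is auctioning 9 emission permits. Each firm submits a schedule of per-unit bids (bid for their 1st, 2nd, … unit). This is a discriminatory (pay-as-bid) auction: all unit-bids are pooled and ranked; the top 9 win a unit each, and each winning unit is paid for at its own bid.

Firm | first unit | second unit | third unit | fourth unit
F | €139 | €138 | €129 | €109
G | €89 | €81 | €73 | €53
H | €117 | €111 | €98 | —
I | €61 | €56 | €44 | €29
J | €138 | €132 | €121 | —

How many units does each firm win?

F 4, H 2, J 3

Pooled unit-bids ranked (top 9): 139 (F-1), 138 (F-2), 138 (J-1), 132 (J-2), 129 (F-3), 121 (J-3), 117 (H-1), 111 (H-2), 109 (F-4)
Next rejected bid: €98 (not a price — pay-as-bid).
Allocation: F 4, H 2, J 3.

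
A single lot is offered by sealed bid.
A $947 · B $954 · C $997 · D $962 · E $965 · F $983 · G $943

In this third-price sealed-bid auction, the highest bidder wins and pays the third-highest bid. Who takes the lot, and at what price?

Bids ranked: 997 (C) > 983 (F) > 965 (E) > 962 (D) > 954 (B) > 947 (A) > …
C is highest; pays the third-highest bid, $965.

C pays $965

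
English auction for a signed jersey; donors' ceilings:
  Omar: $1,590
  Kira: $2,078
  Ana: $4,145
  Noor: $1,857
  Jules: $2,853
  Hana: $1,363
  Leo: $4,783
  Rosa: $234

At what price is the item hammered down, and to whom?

Sorting limits: 4,783 (Leo) > 4,145 (Ana) > 2,853 (Jules) > 2,078 (Kira) > 1,857 (Noor) > 1,590 (Omar) > …
Bidding ends when Ana exits at $4,145; Leo takes it.

Leo wins at $4,145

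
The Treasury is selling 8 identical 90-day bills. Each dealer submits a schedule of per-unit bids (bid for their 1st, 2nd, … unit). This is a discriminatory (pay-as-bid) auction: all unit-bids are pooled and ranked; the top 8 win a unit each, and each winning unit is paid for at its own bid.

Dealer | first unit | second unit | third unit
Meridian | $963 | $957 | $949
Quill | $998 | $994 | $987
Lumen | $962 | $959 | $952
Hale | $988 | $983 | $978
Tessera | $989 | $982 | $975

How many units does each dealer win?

Hale 3, Quill 3, Tessera 2

Pooled unit-bids ranked (top 8): 998 (Quill-1), 994 (Quill-2), 989 (Tessera-1), 988 (Hale-1), 987 (Quill-3), 983 (Hale-2), 982 (Tessera-2), 978 (Hale-3)
Next rejected bid: $975 (not a price — pay-as-bid).
Allocation: Hale 3, Quill 3, Tessera 2.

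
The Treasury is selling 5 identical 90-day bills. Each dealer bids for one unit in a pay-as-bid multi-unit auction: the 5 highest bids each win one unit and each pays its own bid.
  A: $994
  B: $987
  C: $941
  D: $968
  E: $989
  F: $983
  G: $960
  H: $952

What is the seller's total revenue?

Bids ranked high→low: 994 (A), 989 (E), 987 (B), 983 (F), 968 (D), 960 (G), 952 (H), …
Top 5: A, E, B, F, D.
Total revenue = 994 + 989 + 987 + 983 + 968 = $4,921.

Total revenue: $4,921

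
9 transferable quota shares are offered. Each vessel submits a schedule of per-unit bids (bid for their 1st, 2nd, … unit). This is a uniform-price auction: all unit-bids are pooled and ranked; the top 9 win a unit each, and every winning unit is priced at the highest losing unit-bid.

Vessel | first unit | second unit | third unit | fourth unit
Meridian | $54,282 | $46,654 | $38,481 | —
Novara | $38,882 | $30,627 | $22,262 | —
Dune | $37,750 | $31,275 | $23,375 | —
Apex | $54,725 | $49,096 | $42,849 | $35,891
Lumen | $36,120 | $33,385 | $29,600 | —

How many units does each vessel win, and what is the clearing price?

Pooled unit-bids ranked (top 9): 54,725 (Apex-1), 54,282 (Meridian-1), 49,096 (Apex-2), 46,654 (Meridian-2), 42,849 (Apex-3), 38,882 (Novara-1), 38,481 (Meridian-3), 37,750 (Dune-1), 36,120 (Lumen-1)
Highest rejected unit-bid = $35,891.
Allocation: Apex 3, Dune 1, Lumen 1, Meridian 3, Novara 1.

Apex 3, Dune 1, Lumen 1, Meridian 3, Novara 1; clearing price $35,891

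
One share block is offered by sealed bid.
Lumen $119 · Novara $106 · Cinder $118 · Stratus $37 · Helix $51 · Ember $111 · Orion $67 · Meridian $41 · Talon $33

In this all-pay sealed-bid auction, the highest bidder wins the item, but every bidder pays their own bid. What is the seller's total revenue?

Bids ranked: 119 (Lumen) > 118 (Cinder) > 111 (Ember) > 106 (Novara) > 67 (Orion) > 51 (Helix) > …
Lumen wins with the top bid; all bids are sunk regardless.
Every bidder forfeits their bid regardless of winning.
Revenue = 119 + 106 + 118 + 37 + 51 + 111 + 67 + 41 + 33 = $683.

Total revenue: $683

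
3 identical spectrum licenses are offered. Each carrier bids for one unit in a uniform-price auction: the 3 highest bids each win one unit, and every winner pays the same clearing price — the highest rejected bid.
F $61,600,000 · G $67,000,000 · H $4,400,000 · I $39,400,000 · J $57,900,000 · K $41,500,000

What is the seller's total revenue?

Total revenue: $124,500,000

Bids ranked high→low: 67,000,000 (G), 61,600,000 (F), 57,900,000 (J), 41,500,000 (K), 39,400,000 (I), …
Top 3: G, F, J.
First losing bid is K's $41,500,000, which sets the uniform price.
Total revenue = 3 × $41,500,000 = $124,500,000.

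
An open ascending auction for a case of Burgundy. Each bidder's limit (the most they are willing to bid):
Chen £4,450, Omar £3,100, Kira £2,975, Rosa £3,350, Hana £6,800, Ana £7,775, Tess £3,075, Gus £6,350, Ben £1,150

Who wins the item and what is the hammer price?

Limits ranked: 7,775 (Ana) > 6,800 (Hana) > 6,350 (Gus) > 4,450 (Chen) > 3,350 (Rosa) > 3,100 (Omar) > …
Once the price passes £6,800, only Ana is left; the hammer falls at Hana's limit of £6,800.

Ana wins at £6,800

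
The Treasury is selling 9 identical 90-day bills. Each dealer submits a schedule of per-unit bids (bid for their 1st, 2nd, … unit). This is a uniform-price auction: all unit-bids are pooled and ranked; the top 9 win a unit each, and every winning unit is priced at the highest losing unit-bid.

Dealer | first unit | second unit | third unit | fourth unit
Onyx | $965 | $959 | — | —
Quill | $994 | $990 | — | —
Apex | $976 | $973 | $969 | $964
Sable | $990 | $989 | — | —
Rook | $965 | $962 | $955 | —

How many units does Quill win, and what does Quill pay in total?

Quill: 2 units, pays $1,928

Pooled unit-bids ranked (top 9): 994 (Quill-1), 990 (Quill-2), 990 (Sable-1), 989 (Sable-2), 976 (Apex-1), 973 (Apex-2), 969 (Apex-3), 965 (Onyx-1), 965 (Rook-1)
First bid not allocated: $964.
Quill wins 2 unit(s) at $964 each.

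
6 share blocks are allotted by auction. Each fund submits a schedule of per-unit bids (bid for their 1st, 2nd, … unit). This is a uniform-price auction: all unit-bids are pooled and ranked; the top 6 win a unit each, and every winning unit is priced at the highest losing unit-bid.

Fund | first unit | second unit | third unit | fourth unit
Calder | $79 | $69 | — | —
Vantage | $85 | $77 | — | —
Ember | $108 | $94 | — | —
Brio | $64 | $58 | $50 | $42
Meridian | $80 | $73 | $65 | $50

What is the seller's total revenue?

Total revenue: $438

Pooled unit-bids ranked (top 6): 108 (Ember-1), 94 (Ember-2), 85 (Vantage-1), 80 (Meridian-1), 79 (Calder-1), 77 (Vantage-2)
First bid not allocated: $73.
Allocation: Calder 1, Ember 2, Meridian 1, Vantage 2. Every unit priced at $73.
Revenue = 6 × 73 = $438.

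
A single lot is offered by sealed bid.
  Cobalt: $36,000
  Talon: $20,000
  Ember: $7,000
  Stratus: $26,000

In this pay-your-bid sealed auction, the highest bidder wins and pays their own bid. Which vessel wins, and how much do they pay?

Rule: the highest bidder wins and pays their own bid.
Bids in order: 36,000 (Cobalt) > 26,000 (Stratus) > 20,000 (Talon) > 7,000 (Ember)
Cobalt is highest → pays own bid, $36,000.

Cobalt pays $36,000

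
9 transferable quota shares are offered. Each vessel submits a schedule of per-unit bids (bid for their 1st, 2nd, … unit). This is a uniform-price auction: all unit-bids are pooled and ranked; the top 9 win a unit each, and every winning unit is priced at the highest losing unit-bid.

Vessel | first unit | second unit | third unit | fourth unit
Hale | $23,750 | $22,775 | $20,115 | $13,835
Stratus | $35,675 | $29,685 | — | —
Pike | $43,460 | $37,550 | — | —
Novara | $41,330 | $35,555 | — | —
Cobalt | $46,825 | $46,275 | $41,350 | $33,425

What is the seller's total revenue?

Merging the schedules and taking the best 9: 46,825 (Cobalt-1), 46,275 (Cobalt-2), 43,460 (Pike-1), 41,350 (Cobalt-3), 41,330 (Novara-1), 37,550 (Pike-2), 35,675 (Stratus-1), 35,555 (Novara-2), 33,425 (Cobalt-4)
First bid not allocated: $29,685.
Allocation: Cobalt 4, Novara 2, Pike 2, Stratus 1. Every unit priced at $29,685.
Revenue = 9 × 29,685 = $267,165.

Total revenue: $267,165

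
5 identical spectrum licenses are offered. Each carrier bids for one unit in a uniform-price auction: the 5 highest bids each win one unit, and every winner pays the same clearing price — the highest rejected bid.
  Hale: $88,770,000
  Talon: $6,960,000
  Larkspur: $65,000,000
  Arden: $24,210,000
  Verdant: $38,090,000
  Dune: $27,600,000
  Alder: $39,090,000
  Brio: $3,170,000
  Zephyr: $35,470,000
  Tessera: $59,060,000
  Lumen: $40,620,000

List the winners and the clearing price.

Sorting: 88,770,000 (Hale), 65,000,000 (Larkspur), 59,060,000 (Tessera), 40,620,000 (Lumen), 39,090,000 (Alder), 38,090,000 (Verdant), 35,470,000 (Zephyr), …
The 5 highest are Hale, Larkspur, Tessera, Lumen, Alder.
Clearing price = highest rejected bid = $38,090,000.

Hale, Larkspur, Tessera, Lumen, Alder; each pays $38,090,000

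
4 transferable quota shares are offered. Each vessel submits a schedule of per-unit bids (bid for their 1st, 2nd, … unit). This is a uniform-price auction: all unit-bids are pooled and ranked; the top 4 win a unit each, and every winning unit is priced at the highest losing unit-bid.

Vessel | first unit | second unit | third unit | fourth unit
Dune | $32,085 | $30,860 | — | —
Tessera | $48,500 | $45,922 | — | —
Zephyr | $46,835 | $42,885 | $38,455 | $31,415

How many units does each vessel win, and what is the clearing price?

All unit-bids, highest first — top 4: 48,500 (Tessera-1), 46,835 (Zephyr-1), 45,922 (Tessera-2), 42,885 (Zephyr-2)
First bid not allocated: $38,455.
Allocation: Tessera 2, Zephyr 2.

Tessera 2, Zephyr 2; clearing price $38,455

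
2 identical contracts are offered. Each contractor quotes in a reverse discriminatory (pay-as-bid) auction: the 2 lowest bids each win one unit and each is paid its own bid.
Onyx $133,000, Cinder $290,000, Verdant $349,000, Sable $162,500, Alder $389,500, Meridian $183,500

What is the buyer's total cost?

Sorting: 133,000 (Onyx), 162,500 (Sable), 183,500 (Meridian), 290,000 (Cinder), …
Lowest 2: Onyx, Sable.
Total cost = 133,000 + 162,500 = $295,500.

Total cost: $295,500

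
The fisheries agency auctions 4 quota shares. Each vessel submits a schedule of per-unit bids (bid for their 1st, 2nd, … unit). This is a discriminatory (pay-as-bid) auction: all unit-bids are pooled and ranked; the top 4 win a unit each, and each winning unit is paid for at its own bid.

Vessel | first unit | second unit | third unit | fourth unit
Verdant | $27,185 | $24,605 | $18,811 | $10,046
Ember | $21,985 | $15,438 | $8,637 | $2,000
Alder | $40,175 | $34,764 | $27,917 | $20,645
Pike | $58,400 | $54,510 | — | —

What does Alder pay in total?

All unit-bids, highest first — top 4: 58,400 (Pike-1), 54,510 (Pike-2), 40,175 (Alder-1), 34,764 (Alder-2)
Next rejected bid: $27,917 (not a price — pay-as-bid).
Alder's winning unit-bids: 40,175 + 34,764 = $74,939.

Alder pays $74,939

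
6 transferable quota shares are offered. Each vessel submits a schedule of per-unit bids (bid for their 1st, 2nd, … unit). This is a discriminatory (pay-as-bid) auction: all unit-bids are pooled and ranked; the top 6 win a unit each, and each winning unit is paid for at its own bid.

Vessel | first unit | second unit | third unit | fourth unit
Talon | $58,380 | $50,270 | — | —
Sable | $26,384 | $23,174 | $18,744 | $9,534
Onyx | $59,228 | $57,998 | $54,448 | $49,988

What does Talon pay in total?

Merging the schedules and taking the best 6: 59,228 (Onyx-1), 58,380 (Talon-1), 57,998 (Onyx-2), 54,448 (Onyx-3), 50,270 (Talon-2), 49,988 (Onyx-4)
Next rejected bid: $26,384 (not a price — pay-as-bid).
Talon's winning unit-bids: 58,380 + 50,270 = $108,650.

Talon pays $108,650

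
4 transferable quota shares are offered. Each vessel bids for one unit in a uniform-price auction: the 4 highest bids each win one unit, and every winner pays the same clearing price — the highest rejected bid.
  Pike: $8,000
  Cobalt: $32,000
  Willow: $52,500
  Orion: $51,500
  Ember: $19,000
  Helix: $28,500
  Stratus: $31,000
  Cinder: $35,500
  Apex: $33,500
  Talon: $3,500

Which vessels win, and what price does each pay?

Bids ranked high→low: 52,500 (Willow), 51,500 (Orion), 35,500 (Cinder), 33,500 (Apex), 32,000 (Cobalt), 31,000 (Stratus), …
The 4 highest are Willow, Orion, Cinder, Apex.
Highest unsuccessful bid: $32,000 → clearing price.

Willow, Orion, Cinder, Apex; each pays $32,000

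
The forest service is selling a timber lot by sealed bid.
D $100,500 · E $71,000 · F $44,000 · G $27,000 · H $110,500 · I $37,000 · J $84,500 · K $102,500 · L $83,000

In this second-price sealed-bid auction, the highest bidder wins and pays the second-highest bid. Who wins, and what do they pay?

Bids in order: 110,500 (H) > 102,500 (K) > 100,500 (D) > 84,500 (J) > 83,000 (L) > 71,000 (E) > …
H wins with the highest bid; price is set by the runner-up at $102,500.

H pays $102,500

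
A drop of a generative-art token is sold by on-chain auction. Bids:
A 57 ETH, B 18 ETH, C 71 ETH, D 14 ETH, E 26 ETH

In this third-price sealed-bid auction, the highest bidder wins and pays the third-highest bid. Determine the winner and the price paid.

Third-price sealed-bid auction: the highest bidder wins and pays the third-highest bid.
Bids ranked: 71 (C) > 57 (A) > 26 (E) > 18 (B) > 14 (D)
C wins; payment is bid #3 in the ranking = 26 ETH.

C pays 26 ETH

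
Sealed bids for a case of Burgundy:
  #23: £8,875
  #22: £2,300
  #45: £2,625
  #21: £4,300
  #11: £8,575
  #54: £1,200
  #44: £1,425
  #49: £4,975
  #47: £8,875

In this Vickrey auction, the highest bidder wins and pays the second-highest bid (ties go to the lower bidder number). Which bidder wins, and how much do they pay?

Rule: the highest bidder wins and pays the second-highest bid.
Bids in order: 8,875 (#23) > 8,875 (#47) > 8,575 (#11) > 4,975 (#49) > 4,300 (#21) > 2,625 (#45) > …
#23 and #47 tie at £8,875; tie-break gives it to #23.
#23 is highest; pays the second-highest bid, £8,875.

#23 pays £8,875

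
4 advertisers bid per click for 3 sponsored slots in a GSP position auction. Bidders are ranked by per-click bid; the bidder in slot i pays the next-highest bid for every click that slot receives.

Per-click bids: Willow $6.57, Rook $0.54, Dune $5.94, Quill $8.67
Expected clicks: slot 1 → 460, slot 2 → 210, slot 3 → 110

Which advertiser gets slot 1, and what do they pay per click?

Per-click bids in order: $8.67 (Quill) > $6.57 (Willow) > $5.94 (Dune) > $0.54 (Rook)
Slot 1 goes to the first-ranked bidder, Quill, who pays the next bid down: $6.57/click.

Quill; $6.57 per click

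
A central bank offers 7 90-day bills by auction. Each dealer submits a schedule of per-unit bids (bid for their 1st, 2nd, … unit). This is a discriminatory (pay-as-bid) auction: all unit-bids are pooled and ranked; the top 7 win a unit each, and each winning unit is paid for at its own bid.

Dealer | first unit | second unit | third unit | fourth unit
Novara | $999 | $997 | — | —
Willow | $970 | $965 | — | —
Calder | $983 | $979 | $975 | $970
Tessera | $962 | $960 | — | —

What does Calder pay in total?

Calder pays $3,907

Merging the schedules and taking the best 7: 999 (Novara-1), 997 (Novara-2), 983 (Calder-1), 979 (Calder-2), 975 (Calder-3), 970 (Willow-1), 970 (Calder-4)
Next rejected bid: $965 (not a price — pay-as-bid).
Calder's winning unit-bids: 983 + 979 + 975 + 970 = $3,907.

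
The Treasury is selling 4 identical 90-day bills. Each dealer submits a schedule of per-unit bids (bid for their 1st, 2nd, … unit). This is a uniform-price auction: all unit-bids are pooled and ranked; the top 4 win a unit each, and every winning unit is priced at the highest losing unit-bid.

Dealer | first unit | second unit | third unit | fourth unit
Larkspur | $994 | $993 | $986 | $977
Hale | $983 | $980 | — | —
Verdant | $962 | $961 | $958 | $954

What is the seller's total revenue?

Total revenue: $3,920

Merging the schedules and taking the best 4: 994 (Larkspur-1), 993 (Larkspur-2), 986 (Larkspur-3), 983 (Hale-1)
The (k+1)-th unit-bid is $980.
Allocation: Hale 1, Larkspur 3. Every unit priced at $980.
Revenue = 4 × 980 = $3,920.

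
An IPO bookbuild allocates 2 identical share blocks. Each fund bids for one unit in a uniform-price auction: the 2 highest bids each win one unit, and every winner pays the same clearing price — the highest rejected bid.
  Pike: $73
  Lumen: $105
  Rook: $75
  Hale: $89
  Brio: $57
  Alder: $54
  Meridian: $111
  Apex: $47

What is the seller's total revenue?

Bids ranked high→low: 111 (Meridian), 105 (Lumen), 89 (Hale), 75 (Rook), …
Winners (2 units): Meridian, Lumen.
Clearing price = highest rejected bid = $89.
Total revenue = 2 × $89 = $178.

Total revenue: $178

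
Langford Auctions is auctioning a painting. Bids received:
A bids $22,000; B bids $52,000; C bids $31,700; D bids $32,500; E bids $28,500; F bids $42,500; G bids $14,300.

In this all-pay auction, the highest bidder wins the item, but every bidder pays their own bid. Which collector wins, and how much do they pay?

Sorting bids: 52,000 (B) > 42,500 (F) > 32,500 (D) > 31,700 (C) > 28,500 (E) > 22,000 (A) > …
B wins with the top bid; all bids are sunk regardless.

B pays $52,000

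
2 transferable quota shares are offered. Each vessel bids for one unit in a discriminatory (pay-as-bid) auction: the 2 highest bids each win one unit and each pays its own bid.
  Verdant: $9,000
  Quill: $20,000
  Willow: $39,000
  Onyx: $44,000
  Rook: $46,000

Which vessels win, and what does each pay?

Rook $46,000, Onyx $44,000

Bids ranked high→low: 46,000 (Rook), 44,000 (Onyx), 39,000 (Willow), 20,000 (Quill), …
Top 2: Rook, Onyx.
Each winner pays its own bid: Rook $46,000, Onyx $44,000.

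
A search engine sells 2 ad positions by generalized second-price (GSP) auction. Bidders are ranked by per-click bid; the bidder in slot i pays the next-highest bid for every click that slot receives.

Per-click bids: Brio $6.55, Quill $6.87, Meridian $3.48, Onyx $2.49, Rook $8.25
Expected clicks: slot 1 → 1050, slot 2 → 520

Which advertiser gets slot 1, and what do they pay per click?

Sorting advertisers: $8.25 (Rook) > $6.87 (Quill) > $6.55 (Brio) > …
Slot 1 goes to the first-ranked bidder, Rook, who pays the next bid down: $6.87/click.

Rook; $6.87 per click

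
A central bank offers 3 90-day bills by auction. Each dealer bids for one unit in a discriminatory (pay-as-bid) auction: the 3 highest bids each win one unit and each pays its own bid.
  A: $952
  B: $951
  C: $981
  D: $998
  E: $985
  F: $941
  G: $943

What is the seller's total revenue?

Ordering the bids: 998 (D), 985 (E), 981 (C), 952 (A), 951 (B), …
Top 3: D, E, C.
Total revenue = 998 + 985 + 981 = $2,964.

Total revenue: $2,964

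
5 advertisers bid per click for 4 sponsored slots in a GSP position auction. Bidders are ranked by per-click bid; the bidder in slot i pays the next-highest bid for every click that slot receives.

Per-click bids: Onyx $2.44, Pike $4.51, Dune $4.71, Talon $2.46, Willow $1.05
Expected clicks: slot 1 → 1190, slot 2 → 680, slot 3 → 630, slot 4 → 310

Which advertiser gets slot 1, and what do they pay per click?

Ranked by bid: $4.71 (Dune) > $4.51 (Pike) > $2.46 (Talon) > $2.44 (Onyx) > $1.05 (Willow)
Slot 1 goes to the first-ranked bidder, Dune, who pays the next bid down: $4.51/click.

Dune; $4.51 per click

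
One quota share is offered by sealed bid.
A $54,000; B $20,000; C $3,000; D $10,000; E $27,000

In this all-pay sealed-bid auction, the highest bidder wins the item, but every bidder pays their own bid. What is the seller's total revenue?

Bids ranked: 54,000 (A) > 27,000 (E) > 20,000 (B) > 10,000 (D) > 3,000 (C)
A wins with the top bid; all bids are sunk regardless.
Every bidder forfeits their bid regardless of winning.
Revenue = 54,000 + 20,000 + 3,000 + 10,000 + 27,000 = $114,000.

Total revenue: $114,000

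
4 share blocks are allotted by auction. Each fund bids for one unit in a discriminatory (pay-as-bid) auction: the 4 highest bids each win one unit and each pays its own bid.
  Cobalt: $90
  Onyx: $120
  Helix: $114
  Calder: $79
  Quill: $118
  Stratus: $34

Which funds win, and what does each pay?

Onyx $120, Quill $118, Helix $114, Cobalt $90

Sorting: 120 (Onyx), 118 (Quill), 114 (Helix), 90 (Cobalt), 79 (Calder), 34 (Stratus)
Winners (4 units): Onyx, Quill, Helix, Cobalt.
Each winner pays its own bid: Onyx $120, Quill $118, Helix $114, Cobalt $90.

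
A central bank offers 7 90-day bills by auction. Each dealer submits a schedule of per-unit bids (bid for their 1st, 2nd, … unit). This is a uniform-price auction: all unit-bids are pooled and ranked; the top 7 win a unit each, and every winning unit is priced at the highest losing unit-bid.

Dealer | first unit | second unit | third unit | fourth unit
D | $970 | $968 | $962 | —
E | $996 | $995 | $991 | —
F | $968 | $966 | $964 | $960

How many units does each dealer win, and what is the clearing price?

All unit-bids, highest first — top 7: 996 (E-1), 995 (E-2), 991 (E-3), 970 (D-1), 968 (D-2), 968 (F-1), 966 (F-2)
The (k+1)-th unit-bid is $964.
Allocation: D 2, E 3, F 2.

D 2, E 3, F 2; clearing price $964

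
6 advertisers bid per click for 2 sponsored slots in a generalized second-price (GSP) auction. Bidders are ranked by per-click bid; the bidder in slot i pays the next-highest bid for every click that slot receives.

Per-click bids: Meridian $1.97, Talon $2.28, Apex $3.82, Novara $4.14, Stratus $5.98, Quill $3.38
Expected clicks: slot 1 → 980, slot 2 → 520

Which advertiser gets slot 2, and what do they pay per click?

Novara; $3.82 per click

Sorting advertisers: $5.98 (Stratus) > $4.14 (Novara) > $3.82 (Apex) > …
Slot 2 goes to the second-ranked bidder, Novara, who pays the next bid down: $3.82/click.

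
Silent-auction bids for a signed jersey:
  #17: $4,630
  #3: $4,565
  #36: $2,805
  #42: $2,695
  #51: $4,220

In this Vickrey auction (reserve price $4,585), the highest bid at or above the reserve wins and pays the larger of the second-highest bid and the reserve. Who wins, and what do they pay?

#17 pays $4,585

Bids in order: 4,630 (#17) > 4,565 (#3) > 4,220 (#51) > 2,805 (#36) > 2,695 (#42)
Highest eligible bid: #17 at $4,630.
Second-highest bid $4,565 is below the reserve $4,585, so the reserve binds → payment $4,585.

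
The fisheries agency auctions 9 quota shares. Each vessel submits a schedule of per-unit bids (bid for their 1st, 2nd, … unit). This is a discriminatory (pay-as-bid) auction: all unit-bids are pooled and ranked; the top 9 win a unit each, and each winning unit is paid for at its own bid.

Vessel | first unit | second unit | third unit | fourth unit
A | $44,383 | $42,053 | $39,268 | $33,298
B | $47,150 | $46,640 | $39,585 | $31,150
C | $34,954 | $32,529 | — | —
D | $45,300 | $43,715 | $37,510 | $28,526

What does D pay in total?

Merging the schedules and taking the best 9: 47,150 (B-1), 46,640 (B-2), 45,300 (D-1), 44,383 (A-1), 43,715 (D-2), 42,053 (A-2), 39,585 (B-3), 39,268 (A-3), 37,510 (D-3)
Next rejected bid: $34,954 (not a price — pay-as-bid).
D's winning unit-bids: 45,300 + 43,715 + 37,510 = $126,525.

D pays $126,525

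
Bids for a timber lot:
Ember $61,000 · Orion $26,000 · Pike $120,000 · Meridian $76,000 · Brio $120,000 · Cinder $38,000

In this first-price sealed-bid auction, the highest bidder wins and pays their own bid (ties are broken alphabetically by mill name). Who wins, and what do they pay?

Brio pays $120,000

Rule: the highest bidder wins and pays their own bid.
Bids ranked: 120,000 (Brio) > 120,000 (Pike) > 76,000 (Meridian) > 61,000 (Ember) > 38,000 (Cinder) > 26,000 (Orion)
Brio and Pike tie at $120,000; tie-break gives it to Brio.
Brio has the highest bid and pays exactly that: $120,000.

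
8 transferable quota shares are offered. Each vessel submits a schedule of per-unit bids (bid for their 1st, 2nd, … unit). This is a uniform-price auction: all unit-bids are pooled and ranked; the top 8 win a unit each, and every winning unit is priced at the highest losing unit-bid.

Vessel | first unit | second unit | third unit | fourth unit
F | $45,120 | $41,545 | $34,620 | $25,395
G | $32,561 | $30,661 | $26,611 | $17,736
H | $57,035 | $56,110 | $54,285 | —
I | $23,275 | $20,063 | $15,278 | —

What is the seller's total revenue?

Merging the schedules and taking the best 8: 57,035 (H-1), 56,110 (H-2), 54,285 (H-3), 45,120 (F-1), 41,545 (F-2), 34,620 (F-3), 32,561 (G-1), 30,661 (G-2)
The (k+1)-th unit-bid is $26,611.
Allocation: F 3, G 2, H 3. Every unit priced at $26,611.
Revenue = 8 × 26,611 = $212,888.

Total revenue: $212,888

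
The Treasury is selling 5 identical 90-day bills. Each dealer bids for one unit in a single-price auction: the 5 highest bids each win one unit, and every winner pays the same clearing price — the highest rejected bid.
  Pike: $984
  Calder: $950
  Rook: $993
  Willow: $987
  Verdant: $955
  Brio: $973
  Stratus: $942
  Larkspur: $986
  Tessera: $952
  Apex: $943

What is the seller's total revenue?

Bids ranked high→low: 993 (Rook), 987 (Willow), 986 (Larkspur), 984 (Pike), 973 (Brio), 955 (Verdant), 952 (Tessera), …
Winners (5 units): Rook, Willow, Larkspur, Pike, Brio.
First losing bid is Verdant's $955, which sets the uniform price.
Total revenue = 5 × $955 = $4,775.

Total revenue: $4,775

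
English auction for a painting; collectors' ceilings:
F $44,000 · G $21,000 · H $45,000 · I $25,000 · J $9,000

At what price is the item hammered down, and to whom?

H wins at $44,000

Sorting limits: 45,000 (H) > 44,000 (F) > 25,000 (I) > 21,000 (G) > 9,000 (J)
F is the last rival to drop out, at $44,000; H remains and wins at that price.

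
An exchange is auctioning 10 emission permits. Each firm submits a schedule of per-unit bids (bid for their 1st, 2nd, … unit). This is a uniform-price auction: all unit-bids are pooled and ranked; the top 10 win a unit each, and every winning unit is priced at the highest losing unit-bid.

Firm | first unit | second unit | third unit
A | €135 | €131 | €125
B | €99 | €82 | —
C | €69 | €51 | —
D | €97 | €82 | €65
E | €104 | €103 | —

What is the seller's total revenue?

All unit-bids, highest first — top 10: 135 (A-1), 131 (A-2), 125 (A-3), 104 (E-1), 103 (E-2), 99 (B-1), 97 (D-1), 82 (B-2), 82 (D-2), 69 (C-1)
The (k+1)-th unit-bid is €65.
Allocation: A 3, B 2, C 1, D 2, E 2. Every unit priced at €65.
Revenue = 10 × 65 = €650.

Total revenue: €650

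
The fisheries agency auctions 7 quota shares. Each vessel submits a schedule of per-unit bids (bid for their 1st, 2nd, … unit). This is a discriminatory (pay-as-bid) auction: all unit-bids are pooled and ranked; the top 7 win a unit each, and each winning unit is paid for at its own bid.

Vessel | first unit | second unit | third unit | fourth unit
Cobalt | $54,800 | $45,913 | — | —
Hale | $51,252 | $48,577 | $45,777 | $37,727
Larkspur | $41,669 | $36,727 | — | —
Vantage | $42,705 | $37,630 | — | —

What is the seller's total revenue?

Pooled unit-bids ranked (top 7): 54,800 (Cobalt-1), 51,252 (Hale-1), 48,577 (Hale-2), 45,913 (Cobalt-2), 45,777 (Hale-3), 42,705 (Vantage-1), 41,669 (Larkspur-1)
Next rejected bid: $37,727 (not a price — pay-as-bid).
Each winning unit pays its own bid.
Revenue = 54,800 + 51,252 + 48,577 + 45,913 + 45,777 + 42,705 + 41,669 = $330,693.

Total revenue: $330,693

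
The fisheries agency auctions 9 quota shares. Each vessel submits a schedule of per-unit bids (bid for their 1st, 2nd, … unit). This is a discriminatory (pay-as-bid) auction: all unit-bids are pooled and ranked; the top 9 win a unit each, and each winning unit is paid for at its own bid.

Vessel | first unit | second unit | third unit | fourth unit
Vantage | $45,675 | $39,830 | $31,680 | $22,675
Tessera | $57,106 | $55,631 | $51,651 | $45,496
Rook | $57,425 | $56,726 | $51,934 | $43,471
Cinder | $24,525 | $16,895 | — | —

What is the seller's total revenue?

Total revenue: $465,115

Pooled unit-bids ranked (top 9): 57,425 (Rook-1), 57,106 (Tessera-1), 56,726 (Rook-2), 55,631 (Tessera-2), 51,934 (Rook-3), 51,651 (Tessera-3), 45,675 (Vantage-1), 45,496 (Tessera-4), 43,471 (Rook-4)
Next rejected bid: $39,830 (not a price — pay-as-bid).
Each winning unit pays its own bid.
Revenue = 57,425 + 57,106 + 56,726 + 55,631 + 51,934 + 51,651 + 45,675 + 45,496 + 43,471 = $465,115.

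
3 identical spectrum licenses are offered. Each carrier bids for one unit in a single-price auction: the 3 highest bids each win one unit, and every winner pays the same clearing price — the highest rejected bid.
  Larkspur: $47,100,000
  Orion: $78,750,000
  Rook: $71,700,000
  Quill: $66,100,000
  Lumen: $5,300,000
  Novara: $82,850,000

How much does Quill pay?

Bids ranked high→low: 82,850,000 (Novara), 78,750,000 (Orion), 71,700,000 (Rook), 66,100,000 (Quill), 47,100,000 (Larkspur), …
The 3 highest are Novara, Orion, Rook.
Highest unsuccessful bid: $66,100,000 → clearing price.
Quill does not win → pays $0.

Quill pays $0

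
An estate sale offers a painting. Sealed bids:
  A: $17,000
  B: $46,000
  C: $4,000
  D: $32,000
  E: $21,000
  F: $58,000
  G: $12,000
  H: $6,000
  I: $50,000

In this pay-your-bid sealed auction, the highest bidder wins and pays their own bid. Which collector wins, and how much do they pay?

F pays $58,000

Bids ranked: 58,000 (F) > 50,000 (I) > 46,000 (B) > 32,000 (D) > 21,000 (E) > 17,000 (A) > …
F is highest → pays own bid, $58,000.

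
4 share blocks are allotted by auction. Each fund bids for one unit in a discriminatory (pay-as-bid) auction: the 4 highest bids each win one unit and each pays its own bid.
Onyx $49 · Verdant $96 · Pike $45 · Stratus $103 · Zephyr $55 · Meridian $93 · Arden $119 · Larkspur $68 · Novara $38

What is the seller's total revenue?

Bids ranked high→low: 119 (Arden), 103 (Stratus), 96 (Verdant), 93 (Meridian), 68 (Larkspur), 55 (Zephyr), …
The 4 highest are Arden, Stratus, Verdant, Meridian.
Total revenue = 119 + 103 + 96 + 93 = $411.

Total revenue: $411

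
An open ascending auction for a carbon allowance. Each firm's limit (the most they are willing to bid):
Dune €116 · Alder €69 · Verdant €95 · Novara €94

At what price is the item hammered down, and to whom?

Limits in order: 116 (Dune) > 95 (Verdant) > 94 (Novara) > 69 (Alder)
Verdant is the last rival to drop out, at €95; Dune remains and wins at that price.

Dune wins at €95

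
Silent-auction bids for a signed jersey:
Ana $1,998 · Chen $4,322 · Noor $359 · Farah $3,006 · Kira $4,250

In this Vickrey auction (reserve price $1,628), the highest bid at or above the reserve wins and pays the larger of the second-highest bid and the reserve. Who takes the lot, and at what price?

Rule: the highest bid at or above the reserve wins and pays the larger of the second-highest bid and the reserve.
Bids in order: 4,322 (Chen) > 4,250 (Kira) > 3,006 (Farah) > 1,998 (Ana) > 359 (Noor)
Chen has the top bid at or above the reserve ($4,322).
Second-highest bid $4,250 exceeds the reserve $1,628 → payment $4,250.

Chen pays $4,250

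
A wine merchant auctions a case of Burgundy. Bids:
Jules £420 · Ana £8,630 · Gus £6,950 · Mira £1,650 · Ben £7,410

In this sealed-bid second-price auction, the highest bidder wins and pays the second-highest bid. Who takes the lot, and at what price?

Ana pays £7,410

Bids in order: 8,630 (Ana) > 7,410 (Ben) > 6,950 (Gus) > 1,650 (Mira) > 420 (Jules)
Ana is highest; pays the second-highest bid, £7,410.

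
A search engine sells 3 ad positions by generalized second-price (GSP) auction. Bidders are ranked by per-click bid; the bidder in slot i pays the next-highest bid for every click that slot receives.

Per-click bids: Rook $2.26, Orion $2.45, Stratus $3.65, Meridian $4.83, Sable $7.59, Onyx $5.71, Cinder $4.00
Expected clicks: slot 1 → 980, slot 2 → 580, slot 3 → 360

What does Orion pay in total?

Per-click bids in order: $7.59 (Sable) > $5.71 (Onyx) > $4.83 (Meridian) > $4.00 (Cinder) > …
Orion ranks below slot 3 → no slot, pays nothing.

Orion pays $0.00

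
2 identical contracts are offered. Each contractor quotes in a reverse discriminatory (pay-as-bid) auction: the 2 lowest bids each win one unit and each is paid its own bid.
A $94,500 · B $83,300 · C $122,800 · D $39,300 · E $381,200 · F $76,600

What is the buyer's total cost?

Total cost: $115,900

Sorting: 39,300 (D), 76,600 (F), 83,300 (B), 94,500 (A), …
The 2 lowest are D, F.
Total cost = 39,300 + 76,600 = $115,900.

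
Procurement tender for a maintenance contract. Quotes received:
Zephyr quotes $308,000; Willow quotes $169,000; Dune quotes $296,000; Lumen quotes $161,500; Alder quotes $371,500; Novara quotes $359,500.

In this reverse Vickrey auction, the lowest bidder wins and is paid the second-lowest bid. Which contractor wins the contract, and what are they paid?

Lumen is paid $169,000

Bids in order: 161,500 (Lumen) < 169,000 (Willow) < 296,000 (Dune) < 308,000 (Zephyr) < 359,500 (Novara) < 371,500 (Alder)
Lumen is lowest; is paid the second-lowest bid, $169,000.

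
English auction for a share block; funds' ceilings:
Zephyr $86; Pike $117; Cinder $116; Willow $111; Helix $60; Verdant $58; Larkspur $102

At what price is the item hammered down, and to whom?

Pike wins at $116

Rule: the price rises until one bidder remains; the winner pays the price at which the last rival dropped out.
Limits ranked: 117 (Pike) > 116 (Cinder) > 111 (Willow) > 102 (Larkspur) > 86 (Zephyr) > 60 (Helix) > …
Cinder is the last rival to drop out, at $116; Pike remains and wins at that price.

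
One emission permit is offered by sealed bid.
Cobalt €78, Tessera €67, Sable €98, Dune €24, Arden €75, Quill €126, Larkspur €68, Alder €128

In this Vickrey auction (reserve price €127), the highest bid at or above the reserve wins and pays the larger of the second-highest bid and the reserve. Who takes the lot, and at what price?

Alder pays €127

Rule: the highest bid at or above the reserve wins and pays the larger of the second-highest bid and the reserve.
Sorting bids: 128 (Alder) > 126 (Quill) > 98 (Sable) > 78 (Cobalt) > 75 (Arden) > 68 (Larkspur) > …
Highest eligible bid: Alder at €128.
max(second-highest €126, reserve €127) = €127.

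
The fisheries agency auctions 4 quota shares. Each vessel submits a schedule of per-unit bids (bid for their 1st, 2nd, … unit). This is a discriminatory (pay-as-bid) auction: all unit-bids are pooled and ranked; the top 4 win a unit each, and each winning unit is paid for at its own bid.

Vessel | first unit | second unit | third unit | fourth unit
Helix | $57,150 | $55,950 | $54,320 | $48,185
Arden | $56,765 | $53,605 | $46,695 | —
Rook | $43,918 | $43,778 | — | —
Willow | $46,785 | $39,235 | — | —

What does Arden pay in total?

Arden pays $56,765

Pooled unit-bids ranked (top 4): 57,150 (Helix-1), 56,765 (Arden-1), 55,950 (Helix-2), 54,320 (Helix-3)
Next rejected bid: $53,605 (not a price — pay-as-bid).
Arden's winning unit-bids: 56,765 = $56,765.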